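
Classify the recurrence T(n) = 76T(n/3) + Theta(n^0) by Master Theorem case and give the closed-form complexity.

Master Theorem for T(n) = 76T(n/3) + O(n^0):

a = 76, b = 3, c = 0
log_b(a) = log_3(76) = 3.9420

Case 1: c = 0 < log_3(76) = 3.9420
T(n) = O(n^(log_3 76))

For T(n) = 76T(n/3) + O(n^0): log_3(76) = 3.9420. This is Case 1 of the Master Theorem (c < log_b(a), work dominated by leaves), giving O(n^(log_3 76)).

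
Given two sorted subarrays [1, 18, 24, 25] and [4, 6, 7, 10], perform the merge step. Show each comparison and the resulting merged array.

Merging process:

Compare 1 vs 4: take 1 from left. Merged: [1]
Compare 18 vs 4: take 4 from right. Merged: [1, 4]
Compare 18 vs 6: take 6 from right. Merged: [1, 4, 6]
Compare 18 vs 7: take 7 from right. Merged: [1, 4, 6, 7]
Compare 18 vs 10: take 10 from right. Merged: [1, 4, 6, 7, 10]
Append remaining from left: [18, 24, 25]. Merged: [1, 4, 6, 7, 10, 18, 24, 25]

Final merged array: [1, 4, 6, 7, 10, 18, 24, 25]
Total comparisons: 5

The merged array is [1, 4, 6, 7, 10, 18, 24, 25], requiring 5 comparisons. The merge step runs in O(n) time where n is the total number of elements.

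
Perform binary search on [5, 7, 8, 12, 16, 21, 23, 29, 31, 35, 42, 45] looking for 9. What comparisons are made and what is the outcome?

Binary search for 9 in [5, 7, 8, 12, 16, 21, 23, 29, 31, 35, 42, 45]:

lo=0, hi=11, mid=5, arr[mid]=21 -> 21 > 9, search left half
lo=0, hi=4, mid=2, arr[mid]=8 -> 8 < 9, search right half
lo=3, hi=4, mid=3, arr[mid]=12 -> 12 > 9, search left half
lo=3 > hi=2, target 9 not found

Binary search determines that 9 is not in the array after 3 comparisons. The search space was exhausted without finding the target.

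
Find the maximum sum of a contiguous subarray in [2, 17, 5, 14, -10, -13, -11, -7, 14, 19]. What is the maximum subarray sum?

Using Kadane's algorithm on [2, 17, 5, 14, -10, -13, -11, -7, 14, 19]:

Scanning through the array:
Position 1 (value 17): max_ending_here = 19, max_so_far = 19
Position 2 (value 5): max_ending_here = 24, max_so_far = 24
Position 3 (value 14): max_ending_here = 38, max_so_far = 38
Position 4 (value -10): max_ending_here = 28, max_so_far = 38
Position 5 (value -13): max_ending_here = 15, max_so_far = 38
Position 6 (value -11): max_ending_here = 4, max_so_far = 38
Position 7 (value -7): max_ending_here = -3, max_so_far = 38
Position 8 (value 14): max_ending_here = 14, max_so_far = 38
Position 9 (value 19): max_ending_here = 33, max_so_far = 38

Maximum subarray: [2, 17, 5, 14]
Maximum sum: 38

The maximum subarray is [2, 17, 5, 14] with sum 38. This subarray runs from index 0 to index 3.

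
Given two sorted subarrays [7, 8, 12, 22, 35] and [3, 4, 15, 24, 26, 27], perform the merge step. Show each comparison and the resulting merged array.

Merging process:

Compare 7 vs 3: take 3 from right. Merged: [3]
Compare 7 vs 4: take 4 from right. Merged: [3, 4]
Compare 7 vs 15: take 7 from left. Merged: [3, 4, 7]
Compare 8 vs 15: take 8 from left. Merged: [3, 4, 7, 8]
Compare 12 vs 15: take 12 from left. Merged: [3, 4, 7, 8, 12]
Compare 22 vs 15: take 15 from right. Merged: [3, 4, 7, 8, 12, 15]
Compare 22 vs 24: take 22 from left. Merged: [3, 4, 7, 8, 12, 15, 22]
Compare 35 vs 24: take 24 from right. Merged: [3, 4, 7, 8, 12, 15, 22, 24]
Compare 35 vs 26: take 26 from right. Merged: [3, 4, 7, 8, 12, 15, 22, 24, 26]
Compare 35 vs 27: take 27 from right. Merged: [3, 4, 7, 8, 12, 15, 22, 24, 26, 27]
Append remaining from left: [35]. Merged: [3, 4, 7, 8, 12, 15, 22, 24, 26, 27, 35]

Final merged array: [3, 4, 7, 8, 12, 15, 22, 24, 26, 27, 35]
Total comparisons: 10

The merged array is [3, 4, 7, 8, 12, 15, 22, 24, 26, 27, 35], requiring 10 comparisons. The merge step runs in O(n) time where n is the total number of elements.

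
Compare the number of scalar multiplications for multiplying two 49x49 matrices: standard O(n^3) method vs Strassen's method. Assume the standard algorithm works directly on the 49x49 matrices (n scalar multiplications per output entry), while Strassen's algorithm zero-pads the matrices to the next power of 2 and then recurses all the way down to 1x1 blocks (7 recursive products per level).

Matrix multiplication for 49x49 matrices:

Strassen's algorithm requires power-of-2 dimensions. Pad 49x49 to 64x64 (next power of 2).

Standard algorithm: 49^3 = 117649 multiplications
Strassen's algorithm: 7^(log2(64)) = 7^6 = 117649 multiplications
Savings: 117649 - 117649 = 0 multiplications

Standard: 117649 multiplications (49^3). Strassen: 117649 multiplications (7^6, after padding to 64x64). Strassen reduces 8 recursive multiplications to 7 at each level.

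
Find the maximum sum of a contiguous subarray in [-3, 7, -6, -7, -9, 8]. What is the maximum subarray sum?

Using Kadane's algorithm on [-3, 7, -6, -7, -9, 8]:

Scanning through the array:
Position 1 (value 7): max_ending_here = 7, max_so_far = 7
Position 2 (value -6): max_ending_here = 1, max_so_far = 7
Position 3 (value -7): max_ending_here = -6, max_so_far = 7
Position 4 (value -9): max_ending_here = -9, max_so_far = 7
Position 5 (value 8): max_ending_here = 8, max_so_far = 8

Maximum subarray: [8]
Maximum sum: 8

The maximum subarray is [8] with sum 8. This subarray runs from index 5 to index 5.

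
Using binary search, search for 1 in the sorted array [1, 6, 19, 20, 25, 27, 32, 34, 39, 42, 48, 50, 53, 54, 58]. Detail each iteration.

Binary search for 1 in [1, 6, 19, 20, 25, 27, 32, 34, 39, 42, 48, 50, 53, 54, 58]:

lo=0, hi=14, mid=7, arr[mid]=34 -> 34 > 1, search left half
lo=0, hi=6, mid=3, arr[mid]=20 -> 20 > 1, search left half
lo=0, hi=2, mid=1, arr[mid]=6 -> 6 > 1, search left half
lo=0, hi=0, mid=0, arr[mid]=1 -> Found target at index 0!

Binary search finds 1 at index 0 after 4 comparisons. The search repeatedly halves the search space by comparing with the middle element.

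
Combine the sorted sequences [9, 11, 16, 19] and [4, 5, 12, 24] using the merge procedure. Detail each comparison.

Merging process:

Compare 9 vs 4: take 4 from right. Merged: [4]
Compare 9 vs 5: take 5 from right. Merged: [4, 5]
Compare 9 vs 12: take 9 from left. Merged: [4, 5, 9]
Compare 11 vs 12: take 11 from left. Merged: [4, 5, 9, 11]
Compare 16 vs 12: take 12 from right. Merged: [4, 5, 9, 11, 12]
Compare 16 vs 24: take 16 from left. Merged: [4, 5, 9, 11, 12, 16]
Compare 19 vs 24: take 19 from left. Merged: [4, 5, 9, 11, 12, 16, 19]
Append remaining from right: [24]. Merged: [4, 5, 9, 11, 12, 16, 19, 24]

Final merged array: [4, 5, 9, 11, 12, 16, 19, 24]
Total comparisons: 7

The merged array is [4, 5, 9, 11, 12, 16, 19, 24], requiring 7 comparisons. The merge step runs in O(n) time where n is the total number of elements.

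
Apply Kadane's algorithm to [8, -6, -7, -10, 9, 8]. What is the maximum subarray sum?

Using Kadane's algorithm on [8, -6, -7, -10, 9, 8]:

Scanning through the array:
Position 1 (value -6): max_ending_here = 2, max_so_far = 8
Position 2 (value -7): max_ending_here = -5, max_so_far = 8
Position 3 (value -10): max_ending_here = -10, max_so_far = 8
Position 4 (value 9): max_ending_here = 9, max_so_far = 9
Position 5 (value 8): max_ending_here = 17, max_so_far = 17

Maximum subarray: [9, 8]
Maximum sum: 17

The maximum subarray is [9, 8] with sum 17. This subarray runs from index 4 to index 5.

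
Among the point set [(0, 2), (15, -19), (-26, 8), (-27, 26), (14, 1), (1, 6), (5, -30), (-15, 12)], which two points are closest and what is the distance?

Computing all pairwise distances among 8 points:

d((0, 2), (15, -19)) = 25.807
d((0, 2), (-26, 8)) = 26.6833
d((0, 2), (-27, 26)) = 36.1248
d((0, 2), (14, 1)) = 14.0357
d((0, 2), (1, 6)) = 4.1231 <-- minimum
d((0, 2), (5, -30)) = 32.3883
d((0, 2), (-15, 12)) = 18.0278
d((15, -19), (-26, 8)) = 49.0918
d((15, -19), (-27, 26)) = 61.5549
d((15, -19), (14, 1)) = 20.025
d((15, -19), (1, 6)) = 28.6531
d((15, -19), (5, -30)) = 14.8661
d((15, -19), (-15, 12)) = 43.1393
d((-26, 8), (-27, 26)) = 18.0278
d((-26, 8), (14, 1)) = 40.6079
d((-26, 8), (1, 6)) = 27.074
d((-26, 8), (5, -30)) = 49.0408
d((-26, 8), (-15, 12)) = 11.7047
d((-27, 26), (14, 1)) = 48.0208
d((-27, 26), (1, 6)) = 34.4093
d((-27, 26), (5, -30)) = 64.4981
d((-27, 26), (-15, 12)) = 18.4391
d((14, 1), (1, 6)) = 13.9284
d((14, 1), (5, -30)) = 32.28
d((14, 1), (-15, 12)) = 31.0161
d((1, 6), (5, -30)) = 36.2215
d((1, 6), (-15, 12)) = 17.088
d((5, -30), (-15, 12)) = 46.5188

Closest pair: (0, 2) and (1, 6) with distance 4.1231

The closest pair is (0, 2) and (1, 6) with Euclidean distance 4.1231. For 8 points, brute-force pairwise comparison is shown above. For large n, the divide-and-conquer algorithm (sort by x, recurse on halves, check the dividing strip) achieves O(n log n).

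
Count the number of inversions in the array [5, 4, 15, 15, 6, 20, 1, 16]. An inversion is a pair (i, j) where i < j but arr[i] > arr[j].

Finding inversions in [5, 4, 15, 15, 6, 20, 1, 16]:

(0, 1): arr[0]=5 > arr[1]=4
(0, 6): arr[0]=5 > arr[6]=1
(1, 6): arr[1]=4 > arr[6]=1
(2, 4): arr[2]=15 > arr[4]=6
(2, 6): arr[2]=15 > arr[6]=1
(3, 4): arr[3]=15 > arr[4]=6
(3, 6): arr[3]=15 > arr[6]=1
(4, 6): arr[4]=6 > arr[6]=1
(5, 6): arr[5]=20 > arr[6]=1
(5, 7): arr[5]=20 > arr[7]=16

Total inversions: 10

The array has 10 inversion(s): (0,1), (0,6), (1,6), (2,4), (2,6), (3,4), (3,6), (4,6), (5,6), (5,7). Each pair (i,j) satisfies i < j and arr[i] > arr[j].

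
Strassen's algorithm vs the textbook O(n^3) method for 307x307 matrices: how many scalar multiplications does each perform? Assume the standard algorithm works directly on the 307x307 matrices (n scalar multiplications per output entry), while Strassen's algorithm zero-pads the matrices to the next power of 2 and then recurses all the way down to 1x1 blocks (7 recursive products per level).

Matrix multiplication for 307x307 matrices:

Strassen's algorithm requires power-of-2 dimensions. Pad 307x307 to 512x512 (next power of 2).

Standard algorithm: 307^3 = 28934443 multiplications
Strassen's algorithm: 7^(log2(512)) = 7^9 = 40353607 multiplications
Difference: 28934443 - 40353607 = -11419164 (Strassen uses MORE here due to padding overhead — for small or just-over-power-of-2 n, padding can outweigh the per-level savings)

Standard: 28934443 multiplications (307^3). Strassen: 40353607 multiplications (7^9, after padding to 512x512). Strassen reduces 8 recursive multiplications to 7 at each level.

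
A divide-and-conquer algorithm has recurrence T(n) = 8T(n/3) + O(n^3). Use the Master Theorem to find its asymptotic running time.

Master Theorem for T(n) = 8T(n/3) + O(n^3):

a = 8, b = 3, c = 3
log_b(a) = log_3(8) = 1.8928

Case 3: c = 3 > log_3(8) = 1.8928
T(n) = O(n^3) = O(n^3)

For T(n) = 8T(n/3) + O(n^3): log_3(8) = 1.8928. This is Case 3 of the Master Theorem (c > log_b(a), work dominated by root), giving O(n^3).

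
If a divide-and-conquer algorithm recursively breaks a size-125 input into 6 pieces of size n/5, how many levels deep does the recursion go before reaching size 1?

For divide and conquer with division factor 5:

Problem sizes at each level:
Level 0: 125
Level 1: 25
Level 2: 5
Level 3: 1

The root is level 0 and the size-1 base case is level 3 (the tree spans levels 0 through 3, i.e. 4 levels counting the root), so the depth is the number of divisions: log_5(125) = 3

The recursion tree depth is log_5(125) = 3. At each level, the problem size is divided by 5, so it takes 3 divisions to reduce to a base case of size 1. The algorithm makes 6 recursive calls at each level.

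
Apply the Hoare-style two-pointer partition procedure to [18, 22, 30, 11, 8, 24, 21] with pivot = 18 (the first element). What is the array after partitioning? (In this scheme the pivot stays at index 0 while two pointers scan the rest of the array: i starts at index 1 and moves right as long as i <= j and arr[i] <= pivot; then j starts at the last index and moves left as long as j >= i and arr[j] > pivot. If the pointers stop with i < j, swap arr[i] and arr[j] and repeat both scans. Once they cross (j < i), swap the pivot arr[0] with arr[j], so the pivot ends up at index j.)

Hoare-style two-pointer partition with pivot = 18:

Initial array: [18, 22, 30, 11, 8, 24, 21]

Pointers start at i = 1, j = 6.
i stops at index 1 (arr[1]=22 > 18), j stops at index 4 (arr[4]=8 <= 18): swap arr[1] and arr[4], array becomes [18, 8, 30, 11, 22, 24, 21]
i stops at index 2 (arr[2]=30 > 18), j stops at index 3 (arr[3]=11 <= 18): swap arr[2] and arr[3], array becomes [18, 8, 11, 30, 22, 24, 21]
i ends at 3, j ends at 2: the pointers have crossed (j < i), so scanning stops.

Swap pivot arr[0] with arr[2] to place pivot at position 2: [11, 8, 18, 30, 22, 24, 21]
Pivot position: 2

After partitioning with pivot 18, the array becomes [11, 8, 18, 30, 22, 24, 21]. The pivot is placed at index 2. All elements to the left of the pivot are <= 18, and all elements to the right are > 18.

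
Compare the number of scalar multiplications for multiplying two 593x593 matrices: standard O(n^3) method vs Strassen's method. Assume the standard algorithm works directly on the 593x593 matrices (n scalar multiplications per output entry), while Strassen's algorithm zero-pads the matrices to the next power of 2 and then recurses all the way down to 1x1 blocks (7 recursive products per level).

Matrix multiplication for 593x593 matrices:

Strassen's algorithm requires power-of-2 dimensions. Pad 593x593 to 1024x1024 (next power of 2).

Standard algorithm: 593^3 = 208527857 multiplications
Strassen's algorithm: 7^(log2(1024)) = 7^10 = 282475249 multiplications
Difference: 208527857 - 282475249 = -73947392 (Strassen uses MORE here due to padding overhead — for small or just-over-power-of-2 n, padding can outweigh the per-level savings)

Standard: 208527857 multiplications (593^3). Strassen: 282475249 multiplications (7^10, after padding to 1024x1024). Strassen reduces 8 recursive multiplications to 7 at each level.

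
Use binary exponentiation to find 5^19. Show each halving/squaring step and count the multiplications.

Computing 5^19 by squaring (build up from 5^1; each line after the first costs one multiplication):

5^1 = 5
5^2 = (5^1)^2 = 5^2 = 25
5^4 = (5^2)^2 = 25^2 = 625
5^8 = (5^4)^2 = 625^2 = 390625
5^9 = 5 * 5^8 = 5 * 390625 = 1953125
5^18 = (5^9)^2 = 1953125^2 = 3814697265625
5^19 = 5 * 5^18 = 5 * 3814697265625 = 19073486328125

Result: 19073486328125
Multiplications needed: 6 (6 lines after 5^1)

5^19 = 19073486328125. Using exponentiation by squaring, this requires 6 multiplications. The key idea: if the exponent is even, square the half-power; if odd, multiply by the base once.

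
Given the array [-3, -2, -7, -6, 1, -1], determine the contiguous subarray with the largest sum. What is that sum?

Using Kadane's algorithm on [-3, -2, -7, -6, 1, -1]:

Scanning through the array:
Position 1 (value -2): max_ending_here = -2, max_so_far = -2
Position 2 (value -7): max_ending_here = -7, max_so_far = -2
Position 3 (value -6): max_ending_here = -6, max_so_far = -2
Position 4 (value 1): max_ending_here = 1, max_so_far = 1
Position 5 (value -1): max_ending_here = 0, max_so_far = 1

Maximum subarray: [1]
Maximum sum: 1

The maximum subarray is [1] with sum 1. This subarray runs from index 4 to index 4.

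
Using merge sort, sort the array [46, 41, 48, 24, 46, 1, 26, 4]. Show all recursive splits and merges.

Merge sort trace:

Split: [46, 41, 48, 24, 46, 1, 26, 4] -> [46, 41, 48, 24] and [46, 1, 26, 4]
  Split: [46, 41, 48, 24] -> [46, 41] and [48, 24]
    Split: [46, 41] -> [46] and [41]
    Merge: [46] + [41] -> [41, 46]
    Split: [48, 24] -> [48] and [24]
    Merge: [48] + [24] -> [24, 48]
  Merge: [41, 46] + [24, 48] -> [24, 41, 46, 48]
  Split: [46, 1, 26, 4] -> [46, 1] and [26, 4]
    Split: [46, 1] -> [46] and [1]
    Merge: [46] + [1] -> [1, 46]
    Split: [26, 4] -> [26] and [4]
    Merge: [26] + [4] -> [4, 26]
  Merge: [1, 46] + [4, 26] -> [1, 4, 26, 46]
Merge: [24, 41, 46, 48] + [1, 4, 26, 46] -> [1, 4, 24, 26, 41, 46, 46, 48]

Final sorted array: [1, 4, 24, 26, 41, 46, 46, 48]

The merge sort proceeds by recursively splitting the array and merging sorted halves.
After all merges, the sorted array is [1, 4, 24, 26, 41, 46, 46, 48].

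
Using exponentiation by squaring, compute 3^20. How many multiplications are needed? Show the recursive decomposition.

Computing 3^20 by squaring (build up from 3^1; each line after the first costs one multiplication):

3^1 = 3
3^2 = (3^1)^2 = 3^2 = 9
3^4 = (3^2)^2 = 9^2 = 81
3^5 = 3 * 3^4 = 3 * 81 = 243
3^10 = (3^5)^2 = 243^2 = 59049
3^20 = (3^10)^2 = 59049^2 = 3486784401

Result: 3486784401
Multiplications needed: 5 (5 lines after 3^1)

3^20 = 3486784401. Using exponentiation by squaring, this requires 5 multiplications. The key idea: if the exponent is even, square the half-power; if odd, multiply by the base once.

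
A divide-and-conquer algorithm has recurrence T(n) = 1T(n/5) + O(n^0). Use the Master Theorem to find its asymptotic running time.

Master Theorem for T(n) = 1T(n/5) + O(n^0):

a = 1, b = 5, c = 0
log_b(a) = log_5(1) = 0.0000

Case 2: c = 0 = log_5(1) = 0.0000
T(n) = O(n^0 log n) = O(log n)

For T(n) = 1T(n/5) + O(n^0): log_5(1) = 0.0000. This is Case 2 of the Master Theorem (c = log_b(a), equal work at all levels), giving O(log n).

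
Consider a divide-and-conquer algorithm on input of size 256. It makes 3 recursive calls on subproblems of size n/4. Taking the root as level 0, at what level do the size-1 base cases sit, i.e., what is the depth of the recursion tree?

For divide and conquer with division factor 4:

Problem sizes at each level:
Level 0: 256
Level 1: 64
Level 2: 16
Level 3: 4
Level 4: 1

The root is level 0 and the size-1 base case is level 4 (the tree spans levels 0 through 4, i.e. 5 levels counting the root), so the depth is the number of divisions: log_4(256) = 4

The recursion tree depth is log_4(256) = 4. At each level, the problem size is divided by 4, so it takes 4 divisions to reduce to a base case of size 1. The algorithm makes 3 recursive calls at each level.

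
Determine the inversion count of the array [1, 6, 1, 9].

Finding inversions in [1, 6, 1, 9]:

(1, 2): arr[1]=6 > arr[2]=1

Total inversions: 1

The array has 1 inversion(s): (1,2). Each pair (i,j) satisfies i < j and arr[i] > arr[j].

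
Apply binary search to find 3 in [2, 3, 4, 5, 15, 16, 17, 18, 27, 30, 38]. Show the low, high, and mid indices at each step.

Binary search for 3 in [2, 3, 4, 5, 15, 16, 17, 18, 27, 30, 38]:

lo=0, hi=10, mid=5, arr[mid]=16 -> 16 > 3, search left half
lo=0, hi=4, mid=2, arr[mid]=4 -> 4 > 3, search left half
lo=0, hi=1, mid=0, arr[mid]=2 -> 2 < 3, search right half
lo=1, hi=1, mid=1, arr[mid]=3 -> Found target at index 1!

Binary search finds 3 at index 1 after 4 comparisons. The search repeatedly halves the search space by comparing with the middle element.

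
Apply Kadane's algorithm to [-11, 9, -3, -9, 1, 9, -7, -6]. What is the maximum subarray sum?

Using Kadane's algorithm on [-11, 9, -3, -9, 1, 9, -7, -6]:

Scanning through the array:
Position 1 (value 9): max_ending_here = 9, max_so_far = 9
Position 2 (value -3): max_ending_here = 6, max_so_far = 9
Position 3 (value -9): max_ending_here = -3, max_so_far = 9
Position 4 (value 1): max_ending_here = 1, max_so_far = 9
Position 5 (value 9): max_ending_here = 10, max_so_far = 10
Position 6 (value -7): max_ending_here = 3, max_so_far = 10
Position 7 (value -6): max_ending_here = -3, max_so_far = 10

Maximum subarray: [1, 9]
Maximum sum: 10

The maximum subarray is [1, 9] with sum 10. This subarray runs from index 4 to index 5.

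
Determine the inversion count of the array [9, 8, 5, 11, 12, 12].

Finding inversions in [9, 8, 5, 11, 12, 12]:

(0, 1): arr[0]=9 > arr[1]=8
(0, 2): arr[0]=9 > arr[2]=5
(1, 2): arr[1]=8 > arr[2]=5

Total inversions: 3

The array has 3 inversion(s): (0,1), (0,2), (1,2). Each pair (i,j) satisfies i < j and arr[i] > arr[j].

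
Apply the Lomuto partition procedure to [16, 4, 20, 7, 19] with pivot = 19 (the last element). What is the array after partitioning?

Lomuto partition with pivot = 19:

Initial array: [16, 4, 20, 7, 19]

arr[0]=16 <= 19: swap with position 0, array becomes [16, 4, 20, 7, 19]
arr[1]=4 <= 19: swap with position 1, array becomes [16, 4, 20, 7, 19]
arr[2]=20 > 19: no swap
arr[3]=7 <= 19: swap with position 2, array becomes [16, 4, 7, 20, 19]

Place pivot at position 3: [16, 4, 7, 19, 20]
Pivot position: 3

After partitioning with pivot 19, the array becomes [16, 4, 7, 19, 20]. The pivot is placed at index 3. All elements to the left of the pivot are <= 19, and all elements to the right are > 19.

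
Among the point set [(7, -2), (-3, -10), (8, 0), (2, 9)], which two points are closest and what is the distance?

Computing all pairwise distances among 4 points:

d((7, -2), (-3, -10)) = 12.8062
d((7, -2), (8, 0)) = 2.2361 <-- minimum
d((7, -2), (2, 9)) = 12.083
d((-3, -10), (8, 0)) = 14.8661
d((-3, -10), (2, 9)) = 19.6469
d((8, 0), (2, 9)) = 10.8167

Closest pair: (7, -2) and (8, 0) with distance 2.2361

The closest pair is (7, -2) and (8, 0) with Euclidean distance 2.2361. For 4 points, brute-force pairwise comparison is shown above. For large n, the divide-and-conquer algorithm (sort by x, recurse on halves, check the dividing strip) achieves O(n log n).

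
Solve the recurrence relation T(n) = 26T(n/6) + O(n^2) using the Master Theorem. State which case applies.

Master Theorem for T(n) = 26T(n/6) + O(n^2):

a = 26, b = 6, c = 2
log_b(a) = log_6(26) = 1.8184

Case 3: c = 2 > log_6(26) = 1.8184
T(n) = O(n^2) = O(n^2)

For T(n) = 26T(n/6) + O(n^2): log_6(26) = 1.8184. This is Case 3 of the Master Theorem (c > log_b(a), work dominated by root), giving O(n^2).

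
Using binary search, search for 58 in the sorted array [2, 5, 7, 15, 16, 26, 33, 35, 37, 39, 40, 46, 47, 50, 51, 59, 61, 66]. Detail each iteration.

Binary search for 58 in [2, 5, 7, 15, 16, 26, 33, 35, 37, 39, 40, 46, 47, 50, 51, 59, 61, 66]:

lo=0, hi=17, mid=8, arr[mid]=37 -> 37 < 58, search right half
lo=9, hi=17, mid=13, arr[mid]=50 -> 50 < 58, search right half
lo=14, hi=17, mid=15, arr[mid]=59 -> 59 > 58, search left half
lo=14, hi=14, mid=14, arr[mid]=51 -> 51 < 58, search right half
lo=15 > hi=14, target 58 not found

Binary search determines that 58 is not in the array after 4 comparisons. The search space was exhausted without finding the target.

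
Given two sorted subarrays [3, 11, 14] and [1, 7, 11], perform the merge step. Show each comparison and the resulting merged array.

Merging process:

Compare 3 vs 1: take 1 from right. Merged: [1]
Compare 3 vs 7: take 3 from left. Merged: [1, 3]
Compare 11 vs 7: take 7 from right. Merged: [1, 3, 7]
Compare 11 vs 11: take 11 from left. Merged: [1, 3, 7, 11]
Compare 14 vs 11: take 11 from right. Merged: [1, 3, 7, 11, 11]
Append remaining from left: [14]. Merged: [1, 3, 7, 11, 11, 14]

Final merged array: [1, 3, 7, 11, 11, 14]
Total comparisons: 5

The merged array is [1, 3, 7, 11, 11, 14], requiring 5 comparisons. The merge step runs in O(n) time where n is the total number of elements.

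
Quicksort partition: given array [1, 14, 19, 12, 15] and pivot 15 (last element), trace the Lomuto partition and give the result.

Lomuto partition with pivot = 15:

Initial array: [1, 14, 19, 12, 15]

arr[0]=1 <= 15: swap with position 0, array becomes [1, 14, 19, 12, 15]
arr[1]=14 <= 15: swap with position 1, array becomes [1, 14, 19, 12, 15]
arr[2]=19 > 15: no swap
arr[3]=12 <= 15: swap with position 2, array becomes [1, 14, 12, 19, 15]

Place pivot at position 3: [1, 14, 12, 15, 19]
Pivot position: 3

After partitioning with pivot 15, the array becomes [1, 14, 12, 15, 19]. The pivot is placed at index 3. All elements to the left of the pivot are <= 15, and all elements to the right are > 15.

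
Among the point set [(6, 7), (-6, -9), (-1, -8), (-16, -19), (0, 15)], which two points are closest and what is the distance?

Computing all pairwise distances among 5 points:

d((6, 7), (-6, -9)) = 20.0
d((6, 7), (-1, -8)) = 16.5529
d((6, 7), (-16, -19)) = 34.0588
d((6, 7), (0, 15)) = 10.0
d((-6, -9), (-1, -8)) = 5.099 <-- minimum
d((-6, -9), (-16, -19)) = 14.1421
d((-6, -9), (0, 15)) = 24.7386
d((-1, -8), (-16, -19)) = 18.6011
d((-1, -8), (0, 15)) = 23.0217
d((-16, -19), (0, 15)) = 37.5766

Closest pair: (-6, -9) and (-1, -8) with distance 5.099

The closest pair is (-6, -9) and (-1, -8) with Euclidean distance 5.099. For 5 points, brute-force pairwise comparison is shown above. For large n, the divide-and-conquer algorithm (sort by x, recurse on halves, check the dividing strip) achieves O(n log n).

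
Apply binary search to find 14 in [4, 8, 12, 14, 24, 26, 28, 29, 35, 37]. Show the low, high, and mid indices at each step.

Binary search for 14 in [4, 8, 12, 14, 24, 26, 28, 29, 35, 37]:

lo=0, hi=9, mid=4, arr[mid]=24 -> 24 > 14, search left half
lo=0, hi=3, mid=1, arr[mid]=8 -> 8 < 14, search right half
lo=2, hi=3, mid=2, arr[mid]=12 -> 12 < 14, search right half
lo=3, hi=3, mid=3, arr[mid]=14 -> Found target at index 3!

Binary search finds 14 at index 3 after 4 comparisons. The search repeatedly halves the search space by comparing with the middle element.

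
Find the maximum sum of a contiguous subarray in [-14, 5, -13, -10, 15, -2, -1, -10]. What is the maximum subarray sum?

Using Kadane's algorithm on [-14, 5, -13, -10, 15, -2, -1, -10]:

Scanning through the array:
Position 1 (value 5): max_ending_here = 5, max_so_far = 5
Position 2 (value -13): max_ending_here = -8, max_so_far = 5
Position 3 (value -10): max_ending_here = -10, max_so_far = 5
Position 4 (value 15): max_ending_here = 15, max_so_far = 15
Position 5 (value -2): max_ending_here = 13, max_so_far = 15
Position 6 (value -1): max_ending_here = 12, max_so_far = 15
Position 7 (value -10): max_ending_here = 2, max_so_far = 15

Maximum subarray: [15]
Maximum sum: 15

The maximum subarray is [15] with sum 15. This subarray runs from index 4 to index 4.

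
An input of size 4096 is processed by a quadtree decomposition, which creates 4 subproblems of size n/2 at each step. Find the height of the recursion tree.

For divide and conquer with division factor 2:

Problem sizes at each level:
Level 0: 4096
Level 1: 2048
Level 2: 1024
Level 3: 512
Level 4: 256
Level 5: 128
Level 6: 64
Level 7: 32
Level 8: 16
Level 9: 8
Level 10: 4
Level 11: 2
Level 12: 1

The root is level 0 and the size-1 base case is level 12 (the tree spans levels 0 through 12, i.e. 13 levels counting the root), so the depth is the number of divisions: log_2(4096) = 12

The recursion tree depth is log_2(4096) = 12. At each level, the problem size is divided by 2, so it takes 12 divisions to reduce to a base case of size 1. The algorithm makes 4 recursive calls at each level.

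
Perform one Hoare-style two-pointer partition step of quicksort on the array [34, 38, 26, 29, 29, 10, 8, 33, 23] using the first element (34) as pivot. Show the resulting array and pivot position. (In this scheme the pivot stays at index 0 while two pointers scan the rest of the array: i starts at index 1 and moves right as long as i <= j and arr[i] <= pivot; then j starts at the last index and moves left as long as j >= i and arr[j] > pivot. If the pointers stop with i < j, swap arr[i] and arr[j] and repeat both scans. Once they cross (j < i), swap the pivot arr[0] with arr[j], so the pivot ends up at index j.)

Hoare-style two-pointer partition with pivot = 34:

Initial array: [34, 38, 26, 29, 29, 10, 8, 33, 23]

Pointers start at i = 1, j = 8.
i stops at index 1 (arr[1]=38 > 34), j stops at index 8 (arr[8]=23 <= 34): swap arr[1] and arr[8], array becomes [34, 23, 26, 29, 29, 10, 8, 33, 38]
i ends at 8, j ends at 7: the pointers have crossed (j < i), so scanning stops.

Swap pivot arr[0] with arr[7] to place pivot at position 7: [33, 23, 26, 29, 29, 10, 8, 34, 38]
Pivot position: 7

After partitioning with pivot 34, the array becomes [33, 23, 26, 29, 29, 10, 8, 34, 38]. The pivot is placed at index 7. All elements to the left of the pivot are <= 34, and all elements to the right are > 34.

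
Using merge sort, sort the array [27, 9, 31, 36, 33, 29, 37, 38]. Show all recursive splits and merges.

Merge sort trace:

Split: [27, 9, 31, 36, 33, 29, 37, 38] -> [27, 9, 31, 36] and [33, 29, 37, 38]
  Split: [27, 9, 31, 36] -> [27, 9] and [31, 36]
    Split: [27, 9] -> [27] and [9]
    Merge: [27] + [9] -> [9, 27]
    Split: [31, 36] -> [31] and [36]
    Merge: [31] + [36] -> [31, 36]
  Merge: [9, 27] + [31, 36] -> [9, 27, 31, 36]
  Split: [33, 29, 37, 38] -> [33, 29] and [37, 38]
    Split: [33, 29] -> [33] and [29]
    Merge: [33] + [29] -> [29, 33]
    Split: [37, 38] -> [37] and [38]
    Merge: [37] + [38] -> [37, 38]
  Merge: [29, 33] + [37, 38] -> [29, 33, 37, 38]
Merge: [9, 27, 31, 36] + [29, 33, 37, 38] -> [9, 27, 29, 31, 33, 36, 37, 38]

Final sorted array: [9, 27, 29, 31, 33, 36, 37, 38]

The merge sort proceeds by recursively splitting the array and merging sorted halves.
After all merges, the sorted array is [9, 27, 29, 31, 33, 36, 37, 38].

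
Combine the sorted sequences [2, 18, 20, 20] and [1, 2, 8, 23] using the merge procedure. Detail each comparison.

Merging process:

Compare 2 vs 1: take 1 from right. Merged: [1]
Compare 2 vs 2: take 2 from left. Merged: [1, 2]
Compare 18 vs 2: take 2 from right. Merged: [1, 2, 2]
Compare 18 vs 8: take 8 from right. Merged: [1, 2, 2, 8]
Compare 18 vs 23: take 18 from left. Merged: [1, 2, 2, 8, 18]
Compare 20 vs 23: take 20 from left. Merged: [1, 2, 2, 8, 18, 20]
Compare 20 vs 23: take 20 from left. Merged: [1, 2, 2, 8, 18, 20, 20]
Append remaining from right: [23]. Merged: [1, 2, 2, 8, 18, 20, 20, 23]

Final merged array: [1, 2, 2, 8, 18, 20, 20, 23]
Total comparisons: 7

The merged array is [1, 2, 2, 8, 18, 20, 20, 23], requiring 7 comparisons. The merge step runs in O(n) time where n is the total number of elements.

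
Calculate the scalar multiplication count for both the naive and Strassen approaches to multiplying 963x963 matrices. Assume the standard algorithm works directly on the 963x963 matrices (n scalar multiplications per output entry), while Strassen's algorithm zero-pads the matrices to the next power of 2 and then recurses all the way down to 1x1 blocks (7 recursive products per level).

Matrix multiplication for 963x963 matrices:

Strassen's algorithm requires power-of-2 dimensions. Pad 963x963 to 1024x1024 (next power of 2).

Standard algorithm: 963^3 = 893056347 multiplications
Strassen's algorithm: 7^(log2(1024)) = 7^10 = 282475249 multiplications
Savings: 893056347 - 282475249 = 610581098 multiplications

Standard: 893056347 multiplications (963^3). Strassen: 282475249 multiplications (7^10, after padding to 1024x1024). Strassen reduces 8 recursive multiplications to 7 at each level.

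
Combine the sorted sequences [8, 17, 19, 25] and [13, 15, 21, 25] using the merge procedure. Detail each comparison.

Merging process:

Compare 8 vs 13: take 8 from left. Merged: [8]
Compare 17 vs 13: take 13 from right. Merged: [8, 13]
Compare 17 vs 15: take 15 from right. Merged: [8, 13, 15]
Compare 17 vs 21: take 17 from left. Merged: [8, 13, 15, 17]
Compare 19 vs 21: take 19 from left. Merged: [8, 13, 15, 17, 19]
Compare 25 vs 21: take 21 from right. Merged: [8, 13, 15, 17, 19, 21]
Compare 25 vs 25: take 25 from left. Merged: [8, 13, 15, 17, 19, 21, 25]
Append remaining from right: [25]. Merged: [8, 13, 15, 17, 19, 21, 25, 25]

Final merged array: [8, 13, 15, 17, 19, 21, 25, 25]
Total comparisons: 7

The merged array is [8, 13, 15, 17, 19, 21, 25, 25], requiring 7 comparisons. The merge step runs in O(n) time where n is the total number of elements.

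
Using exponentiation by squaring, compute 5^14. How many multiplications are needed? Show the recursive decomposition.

Computing 5^14 by squaring (build up from 5^1; each line after the first costs one multiplication):

5^1 = 5
5^2 = (5^1)^2 = 5^2 = 25
5^3 = 5 * 5^2 = 5 * 25 = 125
5^6 = (5^3)^2 = 125^2 = 15625
5^7 = 5 * 5^6 = 5 * 15625 = 78125
5^14 = (5^7)^2 = 78125^2 = 6103515625

Result: 6103515625
Multiplications needed: 5 (5 lines after 5^1)

5^14 = 6103515625. Using exponentiation by squaring, this requires 5 multiplications. The key idea: if the exponent is even, square the half-power; if odd, multiply by the base once.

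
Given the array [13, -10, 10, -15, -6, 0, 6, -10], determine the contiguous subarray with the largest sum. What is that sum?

Using Kadane's algorithm on [13, -10, 10, -15, -6, 0, 6, -10]:

Scanning through the array:
Position 1 (value -10): max_ending_here = 3, max_so_far = 13
Position 2 (value 10): max_ending_here = 13, max_so_far = 13
Position 3 (value -15): max_ending_here = -2, max_so_far = 13
Position 4 (value -6): max_ending_here = -6, max_so_far = 13
Position 5 (value 0): max_ending_here = 0, max_so_far = 13
Position 6 (value 6): max_ending_here = 6, max_so_far = 13
Position 7 (value -10): max_ending_here = -4, max_so_far = 13

Maximum subarray: [13]
Maximum sum: 13

The maximum subarray is [13] with sum 13. This subarray runs from index 0 to index 0.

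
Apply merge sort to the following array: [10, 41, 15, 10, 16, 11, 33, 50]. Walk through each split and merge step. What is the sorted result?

Merge sort trace:

Split: [10, 41, 15, 10, 16, 11, 33, 50] -> [10, 41, 15, 10] and [16, 11, 33, 50]
  Split: [10, 41, 15, 10] -> [10, 41] and [15, 10]
    Split: [10, 41] -> [10] and [41]
    Merge: [10] + [41] -> [10, 41]
    Split: [15, 10] -> [15] and [10]
    Merge: [15] + [10] -> [10, 15]
  Merge: [10, 41] + [10, 15] -> [10, 10, 15, 41]
  Split: [16, 11, 33, 50] -> [16, 11] and [33, 50]
    Split: [16, 11] -> [16] and [11]
    Merge: [16] + [11] -> [11, 16]
    Split: [33, 50] -> [33] and [50]
    Merge: [33] + [50] -> [33, 50]
  Merge: [11, 16] + [33, 50] -> [11, 16, 33, 50]
Merge: [10, 10, 15, 41] + [11, 16, 33, 50] -> [10, 10, 11, 15, 16, 33, 41, 50]

Final sorted array: [10, 10, 11, 15, 16, 33, 41, 50]

The merge sort proceeds by recursively splitting the array and merging sorted halves.
After all merges, the sorted array is [10, 10, 11, 15, 16, 33, 41, 50].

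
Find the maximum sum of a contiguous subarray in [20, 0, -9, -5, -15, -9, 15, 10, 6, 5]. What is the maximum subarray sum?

Using Kadane's algorithm on [20, 0, -9, -5, -15, -9, 15, 10, 6, 5]:

Scanning through the array:
Position 1 (value 0): max_ending_here = 20, max_so_far = 20
Position 2 (value -9): max_ending_here = 11, max_so_far = 20
Position 3 (value -5): max_ending_here = 6, max_so_far = 20
Position 4 (value -15): max_ending_here = -9, max_so_far = 20
Position 5 (value -9): max_ending_here = -9, max_so_far = 20
Position 6 (value 15): max_ending_here = 15, max_so_far = 20
Position 7 (value 10): max_ending_here = 25, max_so_far = 25
Position 8 (value 6): max_ending_here = 31, max_so_far = 31
Position 9 (value 5): max_ending_here = 36, max_so_far = 36

Maximum subarray: [15, 10, 6, 5]
Maximum sum: 36

The maximum subarray is [15, 10, 6, 5] with sum 36. This subarray runs from index 6 to index 9.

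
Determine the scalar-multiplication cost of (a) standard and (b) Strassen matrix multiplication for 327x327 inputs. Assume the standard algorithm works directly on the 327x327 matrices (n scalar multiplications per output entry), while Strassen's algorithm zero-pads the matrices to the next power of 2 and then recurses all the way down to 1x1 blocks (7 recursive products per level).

Matrix multiplication for 327x327 matrices:

Strassen's algorithm requires power-of-2 dimensions. Pad 327x327 to 512x512 (next power of 2).

Standard algorithm: 327^3 = 34965783 multiplications
Strassen's algorithm: 7^(log2(512)) = 7^9 = 40353607 multiplications
Difference: 34965783 - 40353607 = -5387824 (Strassen uses MORE here due to padding overhead — for small or just-over-power-of-2 n, padding can outweigh the per-level savings)

Standard: 34965783 multiplications (327^3). Strassen: 40353607 multiplications (7^9, after padding to 512x512). Strassen reduces 8 recursive multiplications to 7 at each level.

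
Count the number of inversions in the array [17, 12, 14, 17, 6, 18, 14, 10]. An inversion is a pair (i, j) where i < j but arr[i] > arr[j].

Finding inversions in [17, 12, 14, 17, 6, 18, 14, 10]:

(0, 1): arr[0]=17 > arr[1]=12
(0, 2): arr[0]=17 > arr[2]=14
(0, 4): arr[0]=17 > arr[4]=6
(0, 6): arr[0]=17 > arr[6]=14
(0, 7): arr[0]=17 > arr[7]=10
(1, 4): arr[1]=12 > arr[4]=6
(1, 7): arr[1]=12 > arr[7]=10
(2, 4): arr[2]=14 > arr[4]=6
(2, 7): arr[2]=14 > arr[7]=10
(3, 4): arr[3]=17 > arr[4]=6
(3, 6): arr[3]=17 > arr[6]=14
(3, 7): arr[3]=17 > arr[7]=10
(5, 6): arr[5]=18 > arr[6]=14
(5, 7): arr[5]=18 > arr[7]=10
(6, 7): arr[6]=14 > arr[7]=10

Total inversions: 15

The array has 15 inversion(s): (0,1), (0,2), (0,4), (0,6), (0,7), (1,4), (1,7), (2,4), (2,7), (3,4), (3,6), (3,7), (5,6), (5,7), (6,7). Each pair (i,j) satisfies i < j and arr[i] > arr[j].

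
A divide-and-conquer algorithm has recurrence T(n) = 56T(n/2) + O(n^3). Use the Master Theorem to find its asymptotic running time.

Master Theorem for T(n) = 56T(n/2) + O(n^3):

a = 56, b = 2, c = 3
log_b(a) = log_2(56) = 5.8074

Case 1: c = 3 < log_2(56) = 5.8074
T(n) = O(n^(log_2 56))

For T(n) = 56T(n/2) + O(n^3): log_2(56) = 5.8074. This is Case 1 of the Master Theorem (c < log_b(a), work dominated by leaves), giving O(n^(log_2 56)).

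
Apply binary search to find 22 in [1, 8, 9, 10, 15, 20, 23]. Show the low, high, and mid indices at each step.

Binary search for 22 in [1, 8, 9, 10, 15, 20, 23]:

lo=0, hi=6, mid=3, arr[mid]=10 -> 10 < 22, search right half
lo=4, hi=6, mid=5, arr[mid]=20 -> 20 < 22, search right half
lo=6, hi=6, mid=6, arr[mid]=23 -> 23 > 22, search left half
lo=6 > hi=5, target 22 not found

Binary search determines that 22 is not in the array after 3 comparisons. The search space was exhausted without finding the target.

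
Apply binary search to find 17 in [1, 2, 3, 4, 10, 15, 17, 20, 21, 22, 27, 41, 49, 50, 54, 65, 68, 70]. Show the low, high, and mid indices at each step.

Binary search for 17 in [1, 2, 3, 4, 10, 15, 17, 20, 21, 22, 27, 41, 49, 50, 54, 65, 68, 70]:

lo=0, hi=17, mid=8, arr[mid]=21 -> 21 > 17, search left half
lo=0, hi=7, mid=3, arr[mid]=4 -> 4 < 17, search right half
lo=4, hi=7, mid=5, arr[mid]=15 -> 15 < 17, search right half
lo=6, hi=7, mid=6, arr[mid]=17 -> Found target at index 6!

Binary search finds 17 at index 6 after 4 comparisons. The search repeatedly halves the search space by comparing with the middle element.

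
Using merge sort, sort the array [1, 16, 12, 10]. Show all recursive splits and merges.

Merge sort trace:

Split: [1, 16, 12, 10] -> [1, 16] and [12, 10]
  Split: [1, 16] -> [1] and [16]
  Merge: [1] + [16] -> [1, 16]
  Split: [12, 10] -> [12] and [10]
  Merge: [12] + [10] -> [10, 12]
Merge: [1, 16] + [10, 12] -> [1, 10, 12, 16]

Final sorted array: [1, 10, 12, 16]

The merge sort proceeds by recursively splitting the array and merging sorted halves.
After all merges, the sorted array is [1, 10, 12, 16].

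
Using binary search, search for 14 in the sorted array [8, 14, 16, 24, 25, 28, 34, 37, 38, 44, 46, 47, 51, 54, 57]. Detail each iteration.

Binary search for 14 in [8, 14, 16, 24, 25, 28, 34, 37, 38, 44, 46, 47, 51, 54, 57]:

lo=0, hi=14, mid=7, arr[mid]=37 -> 37 > 14, search left half
lo=0, hi=6, mid=3, arr[mid]=24 -> 24 > 14, search left half
lo=0, hi=2, mid=1, arr[mid]=14 -> Found target at index 1!

Binary search finds 14 at index 1 after 3 comparisons. The search repeatedly halves the search space by comparing with the middle element.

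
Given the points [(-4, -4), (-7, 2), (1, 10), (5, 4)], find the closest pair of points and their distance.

Computing all pairwise distances among 4 points:

d((-4, -4), (-7, 2)) = 6.7082 <-- minimum
d((-4, -4), (1, 10)) = 14.8661
d((-4, -4), (5, 4)) = 12.0416
d((-7, 2), (1, 10)) = 11.3137
d((-7, 2), (5, 4)) = 12.1655
d((1, 10), (5, 4)) = 7.2111

Closest pair: (-4, -4) and (-7, 2) with distance 6.7082

The closest pair is (-4, -4) and (-7, 2) with Euclidean distance 6.7082. For 4 points, brute-force pairwise comparison is shown above. For large n, the divide-and-conquer algorithm (sort by x, recurse on halves, check the dividing strip) achieves O(n log n).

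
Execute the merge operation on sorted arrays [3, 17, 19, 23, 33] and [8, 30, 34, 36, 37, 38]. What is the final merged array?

Merging process:

Compare 3 vs 8: take 3 from left. Merged: [3]
Compare 17 vs 8: take 8 from right. Merged: [3, 8]
Compare 17 vs 30: take 17 from left. Merged: [3, 8, 17]
Compare 19 vs 30: take 19 from left. Merged: [3, 8, 17, 19]
Compare 23 vs 30: take 23 from left. Merged: [3, 8, 17, 19, 23]
Compare 33 vs 30: take 30 from right. Merged: [3, 8, 17, 19, 23, 30]
Compare 33 vs 34: take 33 from left. Merged: [3, 8, 17, 19, 23, 30, 33]
Append remaining from right: [34, 36, 37, 38]. Merged: [3, 8, 17, 19, 23, 30, 33, 34, 36, 37, 38]

Final merged array: [3, 8, 17, 19, 23, 30, 33, 34, 36, 37, 38]
Total comparisons: 7

The merged array is [3, 8, 17, 19, 23, 30, 33, 34, 36, 37, 38], requiring 7 comparisons. The merge step runs in O(n) time where n is the total number of elements.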